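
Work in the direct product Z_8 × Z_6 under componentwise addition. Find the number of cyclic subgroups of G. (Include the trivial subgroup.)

Each element a generates a cyclic subgroup ⟨a⟩; distinct elements may generate the same one (a cyclic group of order d has φ(d) generators).
Cyclic subgroups by order — order 1: 1; order 2: 3; order 3: 1; order 4: 2; order 6: 3; order 8: 2; order 12: 2; order 24: 2.
Total: 16.

16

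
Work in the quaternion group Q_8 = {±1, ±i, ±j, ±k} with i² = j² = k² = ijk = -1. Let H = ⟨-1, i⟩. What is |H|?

|⟨-1⟩| = 2 and |⟨i⟩| = 4, so |H| is a multiple of lcm(2, 4) = 4 and divides |G| = 8.
Closing under the operation: H = {1, -1, i, -i}, so |H| = 4.

4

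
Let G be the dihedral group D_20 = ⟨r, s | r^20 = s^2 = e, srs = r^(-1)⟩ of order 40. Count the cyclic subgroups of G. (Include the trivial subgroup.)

A cyclic subgroup of order d is generated by each of its φ(d) elements of order d, so the cyclic subgroups of order d number (#elements of order d)/φ(d).
Cyclic subgroups by order — order 1: 1; order 2: 21; order 4: 1; order 5: 1; order 10: 1; order 20: 1.
Total: 26.

26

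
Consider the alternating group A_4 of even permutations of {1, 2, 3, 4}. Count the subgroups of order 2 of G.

|G| = 12 and 2 | 12, so subgroups of order 2 are possible by Lagrange.
The subgroups of order 2 are: {e, (1 2)(3 4)}; {e, (1 3)(2 4)}; {e, (1 4)(2 3)}.
So G has 3 subgroups of order 2.

3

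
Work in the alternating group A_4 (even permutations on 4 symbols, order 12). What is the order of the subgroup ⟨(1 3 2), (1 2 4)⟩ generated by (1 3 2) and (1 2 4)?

|⟨(1 3 2)⟩| = 3 and |⟨(1 2 4)⟩| = 3, so |H| is a multiple of lcm(3, 3) = 3 and divides |G| = 12.
Closing {(1 3 2), (1 2 4)} under the group operation gives all of G, so |H| = 12.

12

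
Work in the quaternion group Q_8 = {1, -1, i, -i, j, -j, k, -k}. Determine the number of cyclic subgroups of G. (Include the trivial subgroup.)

A cyclic subgroup of order d is generated by each of its φ(d) elements of order d, so the cyclic subgroups of order d number (#elements of order d)/φ(d).
Cyclic subgroups by order — order 1: 1; order 2: 1; order 4: 3.
Total: 5.

5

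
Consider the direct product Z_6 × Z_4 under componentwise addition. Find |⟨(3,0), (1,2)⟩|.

|⟨(3,0)⟩| = 2 and |⟨(1,2)⟩| = 6, so |H| is a multiple of lcm(2, 6) = 6 and divides |G| = 24.
Closing under the operation: H = {(0,0), (0,2), (1,0), (1,2), (2,0), (2,2), (3,0), (3,2), (4,0), (4,2), (5,0), (5,2)}, so |H| = 12.

12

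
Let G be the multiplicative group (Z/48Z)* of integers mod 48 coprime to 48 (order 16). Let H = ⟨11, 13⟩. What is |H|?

|⟨11⟩| = 4 and |⟨13⟩| = 4, so |H| is a multiple of lcm(4, 4) = 4 and divides |G| = 16.
Closing under the operation: H = {1, 11, 13, 23, 25, 35, 37, 47}, so |H| = 8.

8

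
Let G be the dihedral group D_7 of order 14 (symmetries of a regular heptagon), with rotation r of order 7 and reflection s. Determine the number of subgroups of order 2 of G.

|G| = 14 and 2 | 14, so subgroups of order 2 are possible by Lagrange.
The subgroups of order 2 are: {e, r^2s}; {e, r^3s}; {e, r^4s}; {e, r^5s}; … (7 in all).
So G has 7 subgroups of order 2.

7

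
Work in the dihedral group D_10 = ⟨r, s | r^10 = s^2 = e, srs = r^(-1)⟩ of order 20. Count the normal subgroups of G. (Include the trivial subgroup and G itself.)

7

G has 22 subgroups. Checking conjugation-invariance by order — order 1: 1/1 normal; order 2: 1/11 normal; order 4: 0/5 normal; order 5: 1/1 normal; order 10: 3/3 normal; order 20: 1/1 normal.
Total normal subgroups: 7.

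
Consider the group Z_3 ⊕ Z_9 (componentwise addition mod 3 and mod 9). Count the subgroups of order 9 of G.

|G| = 27 and 9 | 27, so subgroups of order 9 are possible by Lagrange.
The subgroups of order 9 are: {(0,0), (0,1), (0,2), (0,3), (0,4), (0,5), (0,6), (0,7), (0,8)}; {(0,0), (0,3), (0,6), (1,0), (1,3), (1,6), (2,0), (2,3), (2,6)}; {(0,0), (0,3), (0,6), (1,1), (1,4), (1,7), (2,2), (2,5), (2,8)}; {(0,0), (0,3), (0,6), (1,2), (1,5), (1,8), (2,1), (2,4), (2,7)}.
So G has 4 subgroups of order 9.

4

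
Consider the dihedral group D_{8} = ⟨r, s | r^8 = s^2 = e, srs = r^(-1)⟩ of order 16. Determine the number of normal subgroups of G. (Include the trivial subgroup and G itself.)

7

G has 19 subgroups. Checking conjugation-invariance by order — order 1: 1/1 normal; order 2: 1/9 normal; order 4: 1/5 normal; order 8: 3/3 normal; order 16: 1/1 normal.
Total normal subgroups: 7.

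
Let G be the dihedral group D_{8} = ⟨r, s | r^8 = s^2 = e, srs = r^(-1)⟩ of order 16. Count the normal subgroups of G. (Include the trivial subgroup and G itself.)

7

G has 19 subgroups. Checking conjugation-invariance by order — order 1: 1/1 normal; order 2: 1/9 normal; order 4: 1/5 normal; order 8: 3/3 normal; order 16: 1/1 normal.
Total normal subgroups: 7.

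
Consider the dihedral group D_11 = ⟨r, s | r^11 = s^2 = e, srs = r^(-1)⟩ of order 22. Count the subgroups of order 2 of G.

|G| = 22 and 2 | 22, so subgroups of order 2 are possible by Lagrange.
The subgroups of order 2 are: {e, r^10s}; {e, r^2s}; {e, r^3s}; {e, r^4s}; … (11 in all).
So G has 11 subgroups of order 2.

11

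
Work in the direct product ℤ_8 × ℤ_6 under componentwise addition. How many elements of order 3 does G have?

An element (a,b) has order lcm(ord(a), ord(b)); count pairs with lcm equal to 3.
Enumerating gives 2 such elements.

2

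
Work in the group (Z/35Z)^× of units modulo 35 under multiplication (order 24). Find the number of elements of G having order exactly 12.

The elements of order 12 are: 2, 3, 12, 17, 18, 23, 32, 33.
That's 8.

8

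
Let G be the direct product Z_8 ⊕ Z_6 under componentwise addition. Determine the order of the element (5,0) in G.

8

The order of (5,0) in Z_8 × Z_6 is lcm(ord(5) in Z_8, ord(0) in Z_6).
ord(5) = 8 and ord(0) = 1, so |⟨(5,0)⟩| = lcm(8, 1) = 8.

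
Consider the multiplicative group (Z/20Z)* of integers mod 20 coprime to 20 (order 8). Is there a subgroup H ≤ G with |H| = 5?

No

5 does not divide |G| = 8, so by Lagrange no subgroup of order 5 exists.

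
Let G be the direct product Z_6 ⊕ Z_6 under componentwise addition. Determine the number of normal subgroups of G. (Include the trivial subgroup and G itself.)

30

G is abelian, so every subgroup is normal.
G has 30 subgroups in total, hence 30 normal subgroups.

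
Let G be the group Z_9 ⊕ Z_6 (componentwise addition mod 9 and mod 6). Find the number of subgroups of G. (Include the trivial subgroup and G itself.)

20

|G| = 54, so by Lagrange every subgroup order divides 54. Divisors: 1, 2, 3, 6, 9, 18, 27, 54.
Subgroups by order — order 1: 1; order 2: 1; order 3: 4; order 6: 4; order 9: 4; order 18: 4; order 27: 1; order 54: 1.
Total: 1 + 1 + 4 + 4 + 4 + 4 + 1 + 1 = 20.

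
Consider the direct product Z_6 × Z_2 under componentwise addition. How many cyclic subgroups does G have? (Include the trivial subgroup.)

Each element a generates a cyclic subgroup ⟨a⟩; distinct elements may generate the same one (a cyclic group of order d has φ(d) generators).
Cyclic subgroups by order — order 1: 1; order 2: 3; order 3: 1; order 6: 3.
Total: 8.

8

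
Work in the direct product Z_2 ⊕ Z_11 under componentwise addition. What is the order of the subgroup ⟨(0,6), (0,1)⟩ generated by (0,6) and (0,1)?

|⟨(0,6)⟩| = 11 and |⟨(0,1)⟩| = 11, so |H| is a multiple of lcm(11, 11) = 11 and divides |G| = 22.
Closing under the operation: H = {(0,0), (0,1), (0,2), (0,3), (0,4), (0,5), (0,6), (0,7), (0,8), (0,9), (0,10)}, so |H| = 11.

11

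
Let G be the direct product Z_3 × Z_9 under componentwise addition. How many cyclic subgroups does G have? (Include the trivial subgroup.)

8

A cyclic subgroup of order d is generated by each of its φ(d) elements of order d, so the cyclic subgroups of order d number (#elements of order d)/φ(d).
Cyclic subgroups by order — order 1: 1; order 3: 4; order 9: 3.
Total: 8.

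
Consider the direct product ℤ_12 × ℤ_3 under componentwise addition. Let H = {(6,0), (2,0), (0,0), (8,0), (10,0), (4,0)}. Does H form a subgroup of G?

|H| = 6 divides |G| = 36, consistent with Lagrange.
H contains the identity, every element's inverse is in H, and H is closed under +: it is a subgroup.
In fact H = ⟨(10,0)⟩.

Yes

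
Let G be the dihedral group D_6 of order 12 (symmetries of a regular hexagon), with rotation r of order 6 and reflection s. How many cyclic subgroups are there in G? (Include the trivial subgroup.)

10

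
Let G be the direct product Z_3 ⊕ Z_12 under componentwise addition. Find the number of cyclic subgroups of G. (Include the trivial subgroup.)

15

Group the elements of G by the cyclic subgroup they generate; each cyclic subgroup of order d accounts for φ(d) elements.
Cyclic subgroups by order — order 1: 1; order 2: 1; order 3: 4; order 4: 1; order 6: 4; order 12: 4.
Total: 15.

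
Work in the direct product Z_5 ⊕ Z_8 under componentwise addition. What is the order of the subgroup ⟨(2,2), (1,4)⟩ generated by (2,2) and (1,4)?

20

|⟨(2,2)⟩| = 20 and |⟨(1,4)⟩| = 10, so |H| is a multiple of lcm(20, 10) = 20 and divides |G| = 40.
Closing under the operation: H = {(0,0), (0,2), (0,4), (0,6), (1,0), (1,2), (1,4), (1,6), (2,0), (2,2), (2,4), (2,6), (3,0), (3,2), (3,4), (3,6), (4,0), (4,2), (4,4), (4,6)}, so |H| = 20.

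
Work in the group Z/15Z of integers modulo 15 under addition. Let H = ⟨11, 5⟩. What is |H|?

|⟨11⟩| = 15 and |⟨5⟩| = 3, so |H| is a multiple of lcm(15, 3) = 15 and divides |G| = 15.
Closing {11, 5} under the group operation gives all of G, so |H| = 15.

15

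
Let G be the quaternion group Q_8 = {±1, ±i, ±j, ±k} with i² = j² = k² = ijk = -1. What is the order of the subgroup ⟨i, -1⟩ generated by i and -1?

4

|⟨i⟩| = 4 and |⟨-1⟩| = 2, so |H| is a multiple of lcm(4, 2) = 4 and divides |G| = 8.
Closing under the operation: H = {1, -1, i, -i}, so |H| = 4.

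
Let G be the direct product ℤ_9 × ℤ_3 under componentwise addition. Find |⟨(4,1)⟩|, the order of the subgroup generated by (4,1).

The order of (4,1) in Z_9 × Z_3 is lcm(ord(4) in Z_9, ord(1) in Z_3).
ord(4) = 9 and ord(1) = 3, so |⟨(4,1)⟩| = lcm(9, 3) = 9.

9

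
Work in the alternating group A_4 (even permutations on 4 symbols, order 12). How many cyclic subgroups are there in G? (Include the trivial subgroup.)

8

Each element a generates a cyclic subgroup ⟨a⟩; distinct elements may generate the same one (a cyclic group of order d has φ(d) generators).
Cyclic subgroups by order — order 1: 1; order 2: 3; order 3: 4.
Total: 8.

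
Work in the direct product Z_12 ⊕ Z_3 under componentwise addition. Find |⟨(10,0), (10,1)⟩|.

18

|⟨(10,0)⟩| = 6 and |⟨(10,1)⟩| = 6, so |H| is a multiple of lcm(6, 6) = 6 and divides |G| = 36.
Closing under the operation: H = {(0,0), (0,1), (0,2), (2,0), (2,1), (2,2), (4,0), (4,1), (4,2), (6,0), (6,1), (6,2), (8,0), (8,1), (8,2), (10,0), (10,1), (10,2)}, so |H| = 18.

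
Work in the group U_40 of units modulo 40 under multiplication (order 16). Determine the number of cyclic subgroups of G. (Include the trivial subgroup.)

Group the elements of G by the cyclic subgroup they generate; each cyclic subgroup of order d accounts for φ(d) elements.
Cyclic subgroups by order — order 1: 1; order 2: 7; order 4: 4.
Total: 12.

12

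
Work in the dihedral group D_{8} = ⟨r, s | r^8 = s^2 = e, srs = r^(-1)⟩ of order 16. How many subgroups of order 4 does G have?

5

|G| = 16 and 4 | 16, so subgroups of order 4 are possible by Lagrange.
The subgroups of order 4 are: {e, r^2, r^4, r^6}; {e, r^4, r^2s, r^6s}; {e, r^4, r^3s, r^7s}; {e, r^4, s, r^4s}; … (5 in all).
So G has 5 subgroups of order 4.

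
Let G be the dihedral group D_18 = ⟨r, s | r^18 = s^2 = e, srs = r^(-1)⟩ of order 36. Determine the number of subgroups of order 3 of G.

|G| = 36 and 3 | 36, so subgroups of order 3 are possible by Lagrange.
The subgroups of order 3 are: {e, r^6, r^12}.
So G has 1 subgroup of order 3.

1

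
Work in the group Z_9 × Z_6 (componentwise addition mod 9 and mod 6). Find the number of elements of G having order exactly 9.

18

An element (a,b) has order lcm(ord(a), ord(b)); count pairs with lcm equal to 9.
Enumerating gives 18 such elements.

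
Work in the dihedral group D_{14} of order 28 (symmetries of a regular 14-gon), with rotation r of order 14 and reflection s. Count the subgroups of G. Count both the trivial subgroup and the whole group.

28

|G| = 28, so by Lagrange every subgroup order divides 28. Divisors: 1, 2, 4, 7, 14, 28.
Subgroups by order — order 1: 1; order 2: 15; order 4: 7; order 7: 1; order 14: 3; order 28: 1.
Total: 1 + 15 + 7 + 1 + 3 + 1 = 28.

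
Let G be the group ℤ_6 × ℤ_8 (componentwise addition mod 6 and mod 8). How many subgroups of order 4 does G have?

|G| = 48 and 4 | 48, so subgroups of order 4 are possible by Lagrange.
The subgroups of order 4 are: {(0,0), (0,2), (0,4), (0,6)}; {(0,0), (0,4), (3,0), (3,4)}; {(0,0), (0,4), (3,2), (3,6)}.
So G has 3 subgroups of order 4.

3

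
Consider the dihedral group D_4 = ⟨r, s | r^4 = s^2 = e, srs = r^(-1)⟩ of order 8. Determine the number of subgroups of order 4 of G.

|G| = 8 and 4 | 8, so subgroups of order 4 are possible by Lagrange.
The subgroups of order 4 are: {e, r, r^2, r^3}; {e, r^2, s, r^2s}; {e, r^2, rs, r^3s}.
So G has 3 subgroups of order 4.

3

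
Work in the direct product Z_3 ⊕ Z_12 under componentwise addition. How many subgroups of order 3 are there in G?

4

|G| = 36 and 3 | 36, so subgroups of order 3 are possible by Lagrange.
The subgroups of order 3 are: {(0,0), (0,4), (0,8)}; {(0,0), (1,0), (2,0)}; {(0,0), (1,4), (2,8)}; {(0,0), (1,8), (2,4)}.
So G has 4 subgroups of order 3.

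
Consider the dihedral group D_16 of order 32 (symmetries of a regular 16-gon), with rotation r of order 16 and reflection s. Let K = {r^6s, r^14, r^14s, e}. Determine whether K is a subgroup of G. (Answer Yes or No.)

No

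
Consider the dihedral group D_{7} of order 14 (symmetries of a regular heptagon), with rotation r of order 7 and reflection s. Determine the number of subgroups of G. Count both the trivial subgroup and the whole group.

|G| = 14, so by Lagrange every subgroup order divides 14. Divisors: 1, 2, 7, 14.
Subgroups by order — order 1: 1; order 2: 7; order 7: 1; order 14: 1.
Total: 1 + 7 + 1 + 1 = 10.

10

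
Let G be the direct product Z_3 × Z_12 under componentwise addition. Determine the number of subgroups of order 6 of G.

4

|G| = 36 and 6 | 36, so subgroups of order 6 are possible by Lagrange.
The subgroups of order 6 are: {(0,0), (0,2), (0,4), (0,6), (0,8), (0,10)}; {(0,0), (0,6), (1,0), (1,6), (2,0), (2,6)}; {(0,0), (0,6), (1,4), (1,10), (2,2), (2,8)}; {(0,0), (0,6), (1,2), (1,8), (2,4), (2,10)}.
So G has 4 subgroups of order 6.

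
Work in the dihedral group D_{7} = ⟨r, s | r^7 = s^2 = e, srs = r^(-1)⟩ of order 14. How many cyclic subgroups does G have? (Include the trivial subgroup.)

9

Each element a generates a cyclic subgroup ⟨a⟩; distinct elements may generate the same one (a cyclic group of order d has φ(d) generators).
Cyclic subgroups by order — order 1: 1; order 2: 7; order 7: 1.
Total: 9.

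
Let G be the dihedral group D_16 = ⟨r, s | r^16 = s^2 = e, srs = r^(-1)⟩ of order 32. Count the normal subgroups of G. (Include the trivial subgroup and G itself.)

8

G has 36 subgroups. Checking conjugation-invariance by order — order 1: 1/1 normal; order 2: 1/17 normal; order 4: 1/9 normal; order 8: 1/5 normal; order 16: 3/3 normal; order 32: 1/1 normal.
Total normal subgroups: 8.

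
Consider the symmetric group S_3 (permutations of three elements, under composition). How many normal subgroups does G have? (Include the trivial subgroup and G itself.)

3

G has 6 subgroups. Checking conjugation-invariance by order — order 1: 1/1 normal; order 2: 0/3 normal; order 3: 1/1 normal; order 6: 1/1 normal.
Total normal subgroups: 3.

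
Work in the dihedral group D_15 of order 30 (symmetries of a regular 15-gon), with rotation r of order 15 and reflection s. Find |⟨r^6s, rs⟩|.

|⟨r^6s⟩| = 2 and |⟨rs⟩| = 2, so |H| is a multiple of lcm(2, 2) = 2 and divides |G| = 30.
Closing under the operation: H = {e, r^5, r^10, rs, r^6s, r^11s}, so |H| = 6.

6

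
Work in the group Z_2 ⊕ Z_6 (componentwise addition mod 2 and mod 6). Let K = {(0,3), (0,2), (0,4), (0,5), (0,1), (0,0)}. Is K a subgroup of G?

Yes

|K| = 6 divides |G| = 12, consistent with Lagrange.
K contains the identity, every element's inverse is in K, and K is closed under +: it is a subgroup.
In fact K = ⟨(0,1)⟩.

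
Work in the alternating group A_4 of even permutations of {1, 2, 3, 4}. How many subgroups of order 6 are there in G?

|G| = 12 and 6 | 12, so subgroups of order 6 are possible by Lagrange.
Checking all subgroups of G, none has order 6.
So G has 0 subgroups of order 6.

0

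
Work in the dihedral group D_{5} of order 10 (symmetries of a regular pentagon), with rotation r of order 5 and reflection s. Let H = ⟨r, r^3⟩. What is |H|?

5

|⟨r⟩| = 5 and |⟨r^3⟩| = 5, so |H| is a multiple of lcm(5, 5) = 5 and divides |G| = 10.
Closing under the operation: H = {e, r, r^2, r^3, r^4}, so |H| = 5.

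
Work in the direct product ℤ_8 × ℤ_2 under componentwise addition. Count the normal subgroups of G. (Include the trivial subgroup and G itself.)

11

G is abelian, so every subgroup is normal.
G has 11 subgroups in total, hence 11 normal subgroups.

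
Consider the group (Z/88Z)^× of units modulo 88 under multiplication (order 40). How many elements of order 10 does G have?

Enumerating element orders in G gives 28 elements of order 10.

28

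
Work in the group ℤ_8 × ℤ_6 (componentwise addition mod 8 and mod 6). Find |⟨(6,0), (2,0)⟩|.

4

|⟨(6,0)⟩| = 4 and |⟨(2,0)⟩| = 4, so |H| is a multiple of lcm(4, 4) = 4 and divides |G| = 48.
Closing under the operation: H = {(0,0), (2,0), (4,0), (6,0)}, so |H| = 4.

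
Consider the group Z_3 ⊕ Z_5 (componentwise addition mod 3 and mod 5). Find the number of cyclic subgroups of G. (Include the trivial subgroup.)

Group the elements of G by the cyclic subgroup they generate; each cyclic subgroup of order d accounts for φ(d) elements.
Cyclic subgroups by order — order 1: 1; order 3: 1; order 5: 1; order 15: 1.
Total: 4.

4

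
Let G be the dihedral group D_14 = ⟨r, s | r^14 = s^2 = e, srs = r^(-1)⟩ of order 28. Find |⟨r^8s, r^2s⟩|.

14

|⟨r^8s⟩| = 2 and |⟨r^2s⟩| = 2, so |H| is a multiple of lcm(2, 2) = 2 and divides |G| = 28.
Closing under the operation: H = {e, r^2, r^4, r^6, r^8, r^10, r^12, s, r^2s, r^4s, r^6s, r^8s, r^10s, r^12s}, so |H| = 14.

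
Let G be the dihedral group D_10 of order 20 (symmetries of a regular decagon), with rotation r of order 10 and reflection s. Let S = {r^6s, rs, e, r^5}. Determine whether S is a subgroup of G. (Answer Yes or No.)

|S| = 4 divides |G| = 20, consistent with Lagrange.
S contains the identity, every element's inverse is in S, and S is closed under ·: it is a subgroup.

Yes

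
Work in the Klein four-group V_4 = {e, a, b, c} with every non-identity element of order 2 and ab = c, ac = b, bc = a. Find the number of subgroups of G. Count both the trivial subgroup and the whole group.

|G| = 4, so by Lagrange every subgroup order divides 4. Divisors: 1, 2, 4.
Subgroups by order — order 1: 1; order 2: 3; order 4: 1.
Total: 1 + 3 + 1 = 5.

5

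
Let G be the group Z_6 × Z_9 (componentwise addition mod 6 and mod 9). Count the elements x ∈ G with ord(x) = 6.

8

An element (a,b) has order lcm(ord(a), ord(b)); count pairs with lcm equal to 6.
Enumerating gives 8 such elements.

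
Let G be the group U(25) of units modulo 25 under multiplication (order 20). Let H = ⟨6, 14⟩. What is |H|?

10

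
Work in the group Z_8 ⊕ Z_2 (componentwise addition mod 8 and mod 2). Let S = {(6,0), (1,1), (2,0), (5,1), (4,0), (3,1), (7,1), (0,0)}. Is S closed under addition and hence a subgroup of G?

Yes

|S| = 8 divides |G| = 16, consistent with Lagrange.
S contains the identity, every element's inverse is in S, and S is closed under +: it is a subgroup.
In fact S = ⟨(7,1)⟩.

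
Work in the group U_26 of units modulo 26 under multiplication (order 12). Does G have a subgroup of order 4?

Yes

4 | 12. A subgroup of order 4 is {1, 5, 21, 25}.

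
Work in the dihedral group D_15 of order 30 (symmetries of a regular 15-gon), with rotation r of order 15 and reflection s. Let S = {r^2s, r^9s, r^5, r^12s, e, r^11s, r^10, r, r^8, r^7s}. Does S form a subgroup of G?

r^8 ∈ S but its inverse r^7 ∉ S, so S is not a subgroup.

No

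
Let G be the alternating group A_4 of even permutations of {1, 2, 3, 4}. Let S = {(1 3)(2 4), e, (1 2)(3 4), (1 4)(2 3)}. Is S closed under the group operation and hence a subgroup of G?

Yes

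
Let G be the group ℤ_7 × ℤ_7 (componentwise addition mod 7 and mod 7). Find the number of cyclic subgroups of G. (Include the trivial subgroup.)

9

Group the elements of G by the cyclic subgroup they generate; each cyclic subgroup of order d accounts for φ(d) elements.
Cyclic subgroups by order — order 1: 1; order 7: 8.
Total: 9.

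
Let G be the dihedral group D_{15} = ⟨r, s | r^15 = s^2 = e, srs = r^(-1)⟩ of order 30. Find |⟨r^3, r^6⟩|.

|⟨r^3⟩| = 5 and |⟨r^6⟩| = 5, so |H| is a multiple of lcm(5, 5) = 5 and divides |G| = 30.
Closing under the operation: H = {e, r^3, r^6, r^9, r^12}, so |H| = 5.

5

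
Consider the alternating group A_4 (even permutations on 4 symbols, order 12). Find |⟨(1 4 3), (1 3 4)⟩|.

|⟨(1 4 3)⟩| = 3 and |⟨(1 3 4)⟩| = 3, so |H| is a multiple of lcm(3, 3) = 3 and divides |G| = 12.
Closing under the operation: H = {e, (1 3 4), (1 4 3)}, so |H| = 3.

3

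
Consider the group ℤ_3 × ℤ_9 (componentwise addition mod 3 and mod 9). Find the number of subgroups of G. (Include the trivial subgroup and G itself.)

10

|G| = 27, so by Lagrange every subgroup order divides 27. Divisors: 1, 3, 9, 27.
Subgroups by order — order 1: 1; order 3: 4; order 9: 4; order 27: 1.
Total: 1 + 4 + 4 + 1 = 10.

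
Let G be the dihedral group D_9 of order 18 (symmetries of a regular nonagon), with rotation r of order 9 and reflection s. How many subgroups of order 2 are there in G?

9

|G| = 18 and 2 | 18, so subgroups of order 2 are possible by Lagrange.
The subgroups of order 2 are: {e, r^2s}; {e, r^3s}; {e, r^4s}; {e, r^5s}; … (9 in all).
So G has 9 subgroups of order 2.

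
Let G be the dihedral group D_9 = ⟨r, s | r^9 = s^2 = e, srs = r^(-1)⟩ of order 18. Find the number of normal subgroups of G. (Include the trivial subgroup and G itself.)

G has 16 subgroups. Checking conjugation-invariance by order — order 1: 1/1 normal; order 2: 0/9 normal; order 3: 1/1 normal; order 6: 0/3 normal; order 9: 1/1 normal; order 18: 1/1 normal.
Total normal subgroups: 4.

4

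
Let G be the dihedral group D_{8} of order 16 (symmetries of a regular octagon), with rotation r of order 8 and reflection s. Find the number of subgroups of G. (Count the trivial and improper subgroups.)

|G| = 16, so by Lagrange every subgroup order divides 16. Divisors: 1, 2, 4, 8, 16.
Subgroups by order — order 1: 1; order 2: 9; order 4: 5; order 8: 3; order 16: 1.
Total: 1 + 9 + 5 + 3 + 1 = 19.

19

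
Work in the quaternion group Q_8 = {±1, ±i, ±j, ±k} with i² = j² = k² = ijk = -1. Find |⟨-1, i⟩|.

4

|⟨-1⟩| = 2 and |⟨i⟩| = 4, so |H| is a multiple of lcm(2, 4) = 4 and divides |G| = 8.
Closing under the operation: H = {1, -1, i, -i}, so |H| = 4.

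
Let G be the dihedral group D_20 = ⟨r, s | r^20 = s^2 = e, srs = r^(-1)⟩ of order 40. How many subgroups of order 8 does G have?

5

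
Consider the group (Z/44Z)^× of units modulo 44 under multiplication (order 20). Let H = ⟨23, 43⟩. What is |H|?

4

|⟨23⟩| = 2 and |⟨43⟩| = 2, so |H| is a multiple of lcm(2, 2) = 2 and divides |G| = 20.
Closing under the operation: H = {1, 21, 23, 43}, so |H| = 4.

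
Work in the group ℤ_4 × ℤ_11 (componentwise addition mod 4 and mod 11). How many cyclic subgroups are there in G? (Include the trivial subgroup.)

6

A cyclic subgroup of order d is generated by each of its φ(d) elements of order d, so the cyclic subgroups of order d number (#elements of order d)/φ(d).
Cyclic subgroups by order — order 1: 1; order 2: 1; order 4: 1; order 11: 1; order 22: 1; order 44: 1.
Total: 6.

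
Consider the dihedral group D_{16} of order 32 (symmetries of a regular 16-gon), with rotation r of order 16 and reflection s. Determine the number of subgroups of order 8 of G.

5

|G| = 32 and 8 | 32, so subgroups of order 8 are possible by Lagrange.
The subgroups of order 8 are: {e, r^2, r^4, r^6, r^8, r^10, r^12, r^14}; {e, r^4, r^8, r^12, r^2s, r^6s, r^10s, r^14s}; {e, r^4, r^8, r^12, r^3s, r^7s, r^11s, r^15s}; {e, r^4, r^8, r^12, s, r^4s, r^8s, r^12s}; … (5 in all).
So G has 5 subgroups of order 8.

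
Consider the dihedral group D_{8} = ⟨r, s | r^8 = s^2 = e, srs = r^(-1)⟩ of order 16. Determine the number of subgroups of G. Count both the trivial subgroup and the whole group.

|G| = 16, so by Lagrange every subgroup order divides 16. Divisors: 1, 2, 4, 8, 16.
Subgroups by order — order 1: 1; order 2: 9; order 4: 5; order 8: 3; order 16: 1.
Total: 1 + 9 + 5 + 3 + 1 = 19.

19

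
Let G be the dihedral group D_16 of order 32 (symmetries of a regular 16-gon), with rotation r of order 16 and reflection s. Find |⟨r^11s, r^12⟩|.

|⟨r^11s⟩| = 2 and |⟨r^12⟩| = 4, so |H| is a multiple of lcm(2, 4) = 4 and divides |G| = 32.
Closing under the operation: H = {e, r^4, r^8, r^12, r^3s, r^7s, r^11s, r^15s}, so |H| = 8.

8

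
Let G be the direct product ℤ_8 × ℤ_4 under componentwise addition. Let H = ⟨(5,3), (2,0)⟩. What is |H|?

|⟨(5,3)⟩| = 8 and |⟨(2,0)⟩| = 4, so |H| is a multiple of lcm(8, 4) = 8 and divides |G| = 32.
Closing under the operation: H = {(0,0), (0,2), (1,1), (1,3), (2,0), (2,2), (3,1), (3,3), (4,0), (4,2), (5,1), (5,3), (6,0), (6,2), (7,1), (7,3)}, so |H| = 16.

16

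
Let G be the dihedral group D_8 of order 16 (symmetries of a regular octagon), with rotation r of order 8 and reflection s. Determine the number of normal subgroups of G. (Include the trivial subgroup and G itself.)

7

G has 19 subgroups. Checking conjugation-invariance by order — order 1: 1/1 normal; order 2: 1/9 normal; order 4: 1/5 normal; order 8: 3/3 normal; order 16: 1/1 normal.
Total normal subgroups: 7.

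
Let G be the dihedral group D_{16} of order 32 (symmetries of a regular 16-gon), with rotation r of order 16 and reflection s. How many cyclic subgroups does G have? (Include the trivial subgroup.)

21

Each element a generates a cyclic subgroup ⟨a⟩; distinct elements may generate the same one (a cyclic group of order d has φ(d) generators).
Cyclic subgroups by order — order 1: 1; order 2: 17; order 4: 1; order 8: 1; order 16: 1.
Total: 21.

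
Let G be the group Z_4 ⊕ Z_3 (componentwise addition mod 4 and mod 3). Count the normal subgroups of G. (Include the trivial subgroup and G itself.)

6

G is abelian, so every subgroup is normal.
G has 6 subgroups in total, hence 6 normal subgroups.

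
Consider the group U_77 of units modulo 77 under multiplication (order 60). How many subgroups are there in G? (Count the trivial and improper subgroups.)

20

|G| = 60, so by Lagrange every subgroup order divides 60. Divisors: 1, 2, 3, 4, 5, 6, 10, 12, 15, 20, 30, 60.
Subgroups by order — order 1: 1; order 2: 3; order 3: 1; order 4: 1; order 5: 1; order 6: 3; order 10: 3; order 12: 1; order 15: 1; order 20: 1; order 30: 3; order 60: 1.
Total: 1 + 3 + 1 + 1 + 1 + 3 + 3 + 1 + 1 + 1 + 3 + 1 = 20.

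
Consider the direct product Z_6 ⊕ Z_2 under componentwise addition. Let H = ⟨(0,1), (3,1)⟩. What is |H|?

|⟨(0,1)⟩| = 2 and |⟨(3,1)⟩| = 2, so |H| is a multiple of lcm(2, 2) = 2 and divides |G| = 12.
Closing under the operation: H = {(0,0), (0,1), (3,0), (3,1)}, so |H| = 4.

4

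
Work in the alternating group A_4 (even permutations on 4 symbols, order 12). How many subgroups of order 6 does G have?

|G| = 12 and 6 | 12, so subgroups of order 6 are possible by Lagrange.
Checking all subgroups of G, none has order 6.
So G has 0 subgroups of order 6.

0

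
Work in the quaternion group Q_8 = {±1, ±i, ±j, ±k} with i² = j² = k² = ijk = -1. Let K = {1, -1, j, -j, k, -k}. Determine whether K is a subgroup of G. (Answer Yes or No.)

No

|K| = 6 does not divide |G| = 8, so by Lagrange K is not a subgroup.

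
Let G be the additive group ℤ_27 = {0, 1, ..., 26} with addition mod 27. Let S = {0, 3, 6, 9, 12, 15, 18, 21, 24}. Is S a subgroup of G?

Yes

|S| = 9 divides |G| = 27, consistent with Lagrange.
S contains the identity, every element's inverse is in S, and S is closed under +: it is a subgroup.
In fact S = ⟨3⟩.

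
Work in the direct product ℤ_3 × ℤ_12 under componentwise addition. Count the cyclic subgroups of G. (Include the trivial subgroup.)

Group the elements of G by the cyclic subgroup they generate; each cyclic subgroup of order d accounts for φ(d) elements.
Cyclic subgroups by order — order 1: 1; order 2: 1; order 3: 4; order 4: 1; order 6: 4; order 12: 4.
Total: 15.

15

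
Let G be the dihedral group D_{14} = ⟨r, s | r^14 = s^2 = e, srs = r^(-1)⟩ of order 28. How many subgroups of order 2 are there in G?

15

|G| = 28 and 2 | 28, so subgroups of order 2 are possible by Lagrange.
The subgroups of order 2 are: {e, r^10s}; {e, r^11s}; {e, r^12s}; {e, r^13s}; … (15 in all).
So G has 15 subgroups of order 2.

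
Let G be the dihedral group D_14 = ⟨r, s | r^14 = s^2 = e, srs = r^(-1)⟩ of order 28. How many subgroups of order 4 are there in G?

7

|G| = 28 and 4 | 28, so subgroups of order 4 are possible by Lagrange.
The subgroups of order 4 are: {e, r^7, r^3s, r^10s}; {e, r^7, r^4s, r^11s}; {e, r^7, r^5s, r^12s}; {e, r^7, r^6s, r^13s}; … (7 in all).
So G has 7 subgroups of order 4.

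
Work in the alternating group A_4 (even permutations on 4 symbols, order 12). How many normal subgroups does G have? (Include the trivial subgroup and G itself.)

G has 10 subgroups. Checking conjugation-invariance by order — order 1: 1/1 normal; order 2: 0/3 normal; order 3: 0/4 normal; order 4: 1/1 normal; order 12: 1/1 normal.
Total normal subgroups: 3.

3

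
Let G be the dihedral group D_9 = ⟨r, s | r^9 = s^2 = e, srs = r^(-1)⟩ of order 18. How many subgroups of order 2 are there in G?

|G| = 18 and 2 | 18, so subgroups of order 2 are possible by Lagrange.
The subgroups of order 2 are: {e, r^2s}; {e, r^3s}; {e, r^4s}; {e, r^5s}; … (9 in all).
So G has 9 subgroups of order 2.

9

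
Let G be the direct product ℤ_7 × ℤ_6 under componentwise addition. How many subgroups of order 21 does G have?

|G| = 42 and 21 | 42, so subgroups of order 21 are possible by Lagrange.
The subgroups of order 21 are: {(0,0), (0,2), (0,4), (1,0), (1,2), (1,4), (2,0), (2,2), (2,4), (3,0), (3,2), (3,4), (4,0), (4,2), (4,4), (5,0), (5,2), (5,4), (6,0), (6,2), (6,4)}.
So G has 1 subgroup of order 21.

1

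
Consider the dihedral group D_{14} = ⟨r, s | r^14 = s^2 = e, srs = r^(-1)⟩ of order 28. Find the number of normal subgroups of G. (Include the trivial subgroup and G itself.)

7

G has 28 subgroups. Checking conjugation-invariance by order — order 1: 1/1 normal; order 2: 1/15 normal; order 4: 0/7 normal; order 7: 1/1 normal; order 14: 3/3 normal; order 28: 1/1 normal.
Total normal subgroups: 7.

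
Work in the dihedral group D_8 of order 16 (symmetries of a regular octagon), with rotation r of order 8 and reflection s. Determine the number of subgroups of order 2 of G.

9

|G| = 16 and 2 | 16, so subgroups of order 2 are possible by Lagrange.
The subgroups of order 2 are: {e, r^2s}; {e, r^3s}; {e, r^4}; {e, r^4s}; … (9 in all).
So G has 9 subgroups of order 2.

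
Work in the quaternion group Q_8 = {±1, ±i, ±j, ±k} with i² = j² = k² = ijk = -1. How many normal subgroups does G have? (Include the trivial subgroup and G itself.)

G has 6 subgroups. Checking conjugation-invariance by order — order 1: 1/1 normal; order 2: 1/1 normal; order 4: 3/3 normal; order 8: 1/1 normal.
Total normal subgroups: 6.

6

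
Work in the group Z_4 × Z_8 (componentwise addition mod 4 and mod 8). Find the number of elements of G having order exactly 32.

An element (a,b) has order lcm(ord(a), ord(b)); count pairs with lcm equal to 32.
Enumerating gives 0 such elements.

0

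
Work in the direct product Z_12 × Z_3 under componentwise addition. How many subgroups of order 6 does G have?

|G| = 36 and 6 | 36, so subgroups of order 6 are possible by Lagrange.
The subgroups of order 6 are: {(0,0), (0,1), (0,2), (6,0), (6,1), (6,2)}; {(0,0), (2,0), (4,0), (6,0), (8,0), (10,0)}; {(0,0), (2,2), (4,1), (6,0), (8,2), (10,1)}; {(0,0), (2,1), (4,2), (6,0), (8,1), (10,2)}.
So G has 4 subgroups of order 6.

4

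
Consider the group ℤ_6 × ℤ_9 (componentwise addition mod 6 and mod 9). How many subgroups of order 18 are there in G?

|G| = 54 and 18 | 54, so subgroups of order 18 are possible by Lagrange.
The subgroups of order 18 are: {(0,0), (0,1), (0,2), (0,3), (0,4), (0,5), (0,6), (0,7), (0,8), (3,0), (3,1), (3,2), (3,3), (3,4), (3,5), (3,6), (3,7), (3,8)}; {(0,0), (0,3), (0,6), (1,0), (1,3), (1,6), (2,0), (2,3), (2,6), (3,0), (3,3), (3,6), (4,0), (4,3), (4,6), (5,0), (5,3), (5,6)}; {(0,0), (0,3), (0,6), (1,1), (1,4), (1,7), (2,2), (2,5), (2,8), (3,0), (3,3), (3,6), (4,1), (4,4), (4,7), (5,2), (5,5), (5,8)}; {(0,0), (0,3), (0,6), (1,2), (1,5), (1,8), (2,1), (2,4), (2,7), (3,0), (3,3), (3,6), (4,2), (4,5), (4,8), (5,1), (5,4), (5,7)}.
So G has 4 subgroups of order 18.

4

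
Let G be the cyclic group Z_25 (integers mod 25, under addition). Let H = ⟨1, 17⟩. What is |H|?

25

|⟨1⟩| = 25 and |⟨17⟩| = 25, so |H| is a multiple of lcm(25, 25) = 25 and divides |G| = 25.
Closing {1, 17} under the group operation gives all of G, so |H| = 25.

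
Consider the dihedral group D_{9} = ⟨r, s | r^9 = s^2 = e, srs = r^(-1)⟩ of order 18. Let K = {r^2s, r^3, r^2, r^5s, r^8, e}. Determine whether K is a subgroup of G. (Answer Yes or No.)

r^2 ∈ K but its inverse r^7 ∉ K, so K is not a subgroup.

No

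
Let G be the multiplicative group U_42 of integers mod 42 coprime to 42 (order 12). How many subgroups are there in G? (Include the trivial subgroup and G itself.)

10

|G| = 12, so by Lagrange every subgroup order divides 12. Divisors: 1, 2, 3, 4, 6, 12.
Subgroups by order — order 1: 1; order 2: 3; order 3: 1; order 4: 1; order 6: 3; order 12: 1.
Total: 1 + 3 + 1 + 1 + 3 + 1 = 10.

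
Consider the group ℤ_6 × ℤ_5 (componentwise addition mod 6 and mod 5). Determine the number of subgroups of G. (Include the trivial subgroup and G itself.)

8

|G| = 30, so by Lagrange every subgroup order divides 30. Divisors: 1, 2, 3, 5, 6, 10, 15, 30.
Subgroups by order — order 1: 1; order 2: 1; order 3: 1; order 5: 1; order 6: 1; order 10: 1; order 15: 1; order 30: 1.
Total: 1 + 1 + 1 + 1 + 1 + 1 + 1 + 1 = 8.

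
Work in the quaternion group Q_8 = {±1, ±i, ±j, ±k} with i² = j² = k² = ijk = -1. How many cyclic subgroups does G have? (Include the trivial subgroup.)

5

Group the elements of G by the cyclic subgroup they generate; each cyclic subgroup of order d accounts for φ(d) elements.
Cyclic subgroups by order — order 1: 1; order 2: 1; order 4: 3.
Total: 5.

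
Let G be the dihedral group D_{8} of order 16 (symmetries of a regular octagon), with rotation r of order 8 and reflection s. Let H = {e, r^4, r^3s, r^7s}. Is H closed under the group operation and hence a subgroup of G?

Yes

|H| = 4 divides |G| = 16, consistent with Lagrange.
H contains the identity, every element's inverse is in H, and H is closed under ·: it is a subgroup.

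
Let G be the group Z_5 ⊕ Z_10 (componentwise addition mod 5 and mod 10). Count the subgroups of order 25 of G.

1

|G| = 50 and 25 | 50, so subgroups of order 25 are possible by Lagrange.
The subgroups of order 25 are: {(0,0), (0,2), (0,4), (0,6), (0,8), (1,0), (1,2), (1,4), (1,6), (1,8), (2,0), (2,2), (2,4), (2,6), (2,8), (3,0), (3,2), (3,4), (3,6), (3,8), (4,0), (4,2), (4,4), (4,6), (4,8)}.
So G has 1 subgroup of order 25.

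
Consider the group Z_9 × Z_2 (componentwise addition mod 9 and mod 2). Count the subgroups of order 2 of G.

|G| = 18 and 2 | 18, so subgroups of order 2 are possible by Lagrange.
The subgroups of order 2 are: {(0,0), (0,1)}.
So G has 1 subgroup of order 2.

1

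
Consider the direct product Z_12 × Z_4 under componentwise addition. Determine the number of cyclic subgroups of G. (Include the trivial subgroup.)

Group the elements of G by the cyclic subgroup they generate; each cyclic subgroup of order d accounts for φ(d) elements.
Cyclic subgroups by order — order 1: 1; order 2: 3; order 3: 1; order 4: 6; order 6: 3; order 12: 6.
Total: 20.

20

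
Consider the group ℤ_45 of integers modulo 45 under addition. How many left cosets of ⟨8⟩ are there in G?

|⟨8⟩| = 45 and |G| = 45.
By Lagrange, [G : H] = |G|/|H| = 45/45 = 1.

1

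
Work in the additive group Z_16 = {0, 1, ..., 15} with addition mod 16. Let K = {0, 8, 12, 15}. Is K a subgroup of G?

12 ∈ K but its inverse 4 ∉ K, so K is not a subgroup.

No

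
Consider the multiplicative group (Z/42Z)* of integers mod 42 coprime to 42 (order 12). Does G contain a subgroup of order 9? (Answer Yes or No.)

9 does not divide |G| = 12, so by Lagrange no subgroup of order 9 exists.

No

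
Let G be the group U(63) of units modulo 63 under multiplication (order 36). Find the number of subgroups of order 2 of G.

|G| = 36 and 2 | 36, so subgroups of order 2 are possible by Lagrange.
The subgroups of order 2 are: {1, 55}; {1, 62}; {1, 8}.
So G has 3 subgroups of order 2.

3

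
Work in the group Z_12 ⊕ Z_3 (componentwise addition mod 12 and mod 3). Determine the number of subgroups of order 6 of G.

|G| = 36 and 6 | 36, so subgroups of order 6 are possible by Lagrange.
The subgroups of order 6 are: {(0,0), (0,1), (0,2), (6,0), (6,1), (6,2)}; {(0,0), (2,0), (4,0), (6,0), (8,0), (10,0)}; {(0,0), (2,2), (4,1), (6,0), (8,2), (10,1)}; {(0,0), (2,1), (4,2), (6,0), (8,1), (10,2)}.
So G has 4 subgroups of order 6.

4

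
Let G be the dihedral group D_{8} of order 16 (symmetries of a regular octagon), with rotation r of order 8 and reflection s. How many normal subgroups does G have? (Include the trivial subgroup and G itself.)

7

G has 19 subgroups. Checking conjugation-invariance by order — order 1: 1/1 normal; order 2: 1/9 normal; order 4: 1/5 normal; order 8: 3/3 normal; order 16: 1/1 normal.
Total normal subgroups: 7.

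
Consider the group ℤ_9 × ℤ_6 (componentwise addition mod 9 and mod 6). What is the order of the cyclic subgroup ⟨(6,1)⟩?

6

The order of (6,1) in Z_9 × Z_6 is lcm(ord(6) in Z_9, ord(1) in Z_6).
ord(6) = 3 and ord(1) = 6, so |⟨(6,1)⟩| = lcm(3, 6) = 6.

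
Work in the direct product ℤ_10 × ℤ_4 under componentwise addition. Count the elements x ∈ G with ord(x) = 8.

0

An element (a,b) has order lcm(ord(a), ord(b)); count pairs with lcm equal to 8.
Enumerating gives 0 such elements.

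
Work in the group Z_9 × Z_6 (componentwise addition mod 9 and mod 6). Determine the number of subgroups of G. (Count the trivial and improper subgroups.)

|G| = 54, so by Lagrange every subgroup order divides 54. Divisors: 1, 2, 3, 6, 9, 18, 27, 54.
Subgroups by order — order 1: 1; order 2: 1; order 3: 4; order 6: 4; order 9: 4; order 18: 4; order 27: 1; order 54: 1.
Total: 1 + 1 + 4 + 4 + 4 + 4 + 1 + 1 = 20.

20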